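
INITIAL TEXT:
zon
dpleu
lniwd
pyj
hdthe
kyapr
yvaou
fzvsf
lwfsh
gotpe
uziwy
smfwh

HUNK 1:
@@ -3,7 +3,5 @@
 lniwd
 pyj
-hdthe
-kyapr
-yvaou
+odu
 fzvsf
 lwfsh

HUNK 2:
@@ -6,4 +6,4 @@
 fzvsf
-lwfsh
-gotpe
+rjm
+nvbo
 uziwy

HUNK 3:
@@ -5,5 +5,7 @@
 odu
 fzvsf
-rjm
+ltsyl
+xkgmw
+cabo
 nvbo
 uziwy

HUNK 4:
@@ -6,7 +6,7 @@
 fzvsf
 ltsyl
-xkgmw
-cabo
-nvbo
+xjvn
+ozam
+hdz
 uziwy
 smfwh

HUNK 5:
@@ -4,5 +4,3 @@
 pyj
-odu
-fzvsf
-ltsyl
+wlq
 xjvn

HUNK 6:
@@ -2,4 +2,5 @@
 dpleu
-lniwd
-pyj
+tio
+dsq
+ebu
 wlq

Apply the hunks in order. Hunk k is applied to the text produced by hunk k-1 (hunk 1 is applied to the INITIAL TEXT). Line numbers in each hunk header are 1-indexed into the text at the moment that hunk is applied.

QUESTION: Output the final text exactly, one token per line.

Answer: zon
dpleu
tio
dsq
ebu
wlq
xjvn
ozam
hdz
uziwy
smfwh

Derivation:
Hunk 1: at line 3 remove [hdthe,kyapr,yvaou] add [odu] -> 10 lines: zon dpleu lniwd pyj odu fzvsf lwfsh gotpe uziwy smfwh
Hunk 2: at line 6 remove [lwfsh,gotpe] add [rjm,nvbo] -> 10 lines: zon dpleu lniwd pyj odu fzvsf rjm nvbo uziwy smfwh
Hunk 3: at line 5 remove [rjm] add [ltsyl,xkgmw,cabo] -> 12 lines: zon dpleu lniwd pyj odu fzvsf ltsyl xkgmw cabo nvbo uziwy smfwh
Hunk 4: at line 6 remove [xkgmw,cabo,nvbo] add [xjvn,ozam,hdz] -> 12 lines: zon dpleu lniwd pyj odu fzvsf ltsyl xjvn ozam hdz uziwy smfwh
Hunk 5: at line 4 remove [odu,fzvsf,ltsyl] add [wlq] -> 10 lines: zon dpleu lniwd pyj wlq xjvn ozam hdz uziwy smfwh
Hunk 6: at line 2 remove [lniwd,pyj] add [tio,dsq,ebu] -> 11 lines: zon dpleu tio dsq ebu wlq xjvn ozam hdz uziwy smfwh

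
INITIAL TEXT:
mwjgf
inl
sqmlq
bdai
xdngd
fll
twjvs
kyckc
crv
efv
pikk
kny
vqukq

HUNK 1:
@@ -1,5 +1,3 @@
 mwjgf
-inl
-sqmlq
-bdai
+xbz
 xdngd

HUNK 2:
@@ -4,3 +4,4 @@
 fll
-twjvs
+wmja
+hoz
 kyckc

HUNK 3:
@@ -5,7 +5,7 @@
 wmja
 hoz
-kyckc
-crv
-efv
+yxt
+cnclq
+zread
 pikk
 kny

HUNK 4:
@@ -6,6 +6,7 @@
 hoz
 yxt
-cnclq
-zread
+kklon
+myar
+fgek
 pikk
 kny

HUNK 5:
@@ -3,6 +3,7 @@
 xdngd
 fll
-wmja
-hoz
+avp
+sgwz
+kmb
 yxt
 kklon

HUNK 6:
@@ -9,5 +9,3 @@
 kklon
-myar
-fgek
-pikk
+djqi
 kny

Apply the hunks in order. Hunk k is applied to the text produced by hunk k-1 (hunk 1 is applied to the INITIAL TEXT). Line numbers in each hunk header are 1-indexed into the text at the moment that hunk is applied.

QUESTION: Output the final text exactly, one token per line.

Answer: mwjgf
xbz
xdngd
fll
avp
sgwz
kmb
yxt
kklon
djqi
kny
vqukq

Derivation:
Hunk 1: at line 1 remove [inl,sqmlq,bdai] add [xbz] -> 11 lines: mwjgf xbz xdngd fll twjvs kyckc crv efv pikk kny vqukq
Hunk 2: at line 4 remove [twjvs] add [wmja,hoz] -> 12 lines: mwjgf xbz xdngd fll wmja hoz kyckc crv efv pikk kny vqukq
Hunk 3: at line 5 remove [kyckc,crv,efv] add [yxt,cnclq,zread] -> 12 lines: mwjgf xbz xdngd fll wmja hoz yxt cnclq zread pikk kny vqukq
Hunk 4: at line 6 remove [cnclq,zread] add [kklon,myar,fgek] -> 13 lines: mwjgf xbz xdngd fll wmja hoz yxt kklon myar fgek pikk kny vqukq
Hunk 5: at line 3 remove [wmja,hoz] add [avp,sgwz,kmb] -> 14 lines: mwjgf xbz xdngd fll avp sgwz kmb yxt kklon myar fgek pikk kny vqukq
Hunk 6: at line 9 remove [myar,fgek,pikk] add [djqi] -> 12 lines: mwjgf xbz xdngd fll avp sgwz kmb yxt kklon djqi kny vqukq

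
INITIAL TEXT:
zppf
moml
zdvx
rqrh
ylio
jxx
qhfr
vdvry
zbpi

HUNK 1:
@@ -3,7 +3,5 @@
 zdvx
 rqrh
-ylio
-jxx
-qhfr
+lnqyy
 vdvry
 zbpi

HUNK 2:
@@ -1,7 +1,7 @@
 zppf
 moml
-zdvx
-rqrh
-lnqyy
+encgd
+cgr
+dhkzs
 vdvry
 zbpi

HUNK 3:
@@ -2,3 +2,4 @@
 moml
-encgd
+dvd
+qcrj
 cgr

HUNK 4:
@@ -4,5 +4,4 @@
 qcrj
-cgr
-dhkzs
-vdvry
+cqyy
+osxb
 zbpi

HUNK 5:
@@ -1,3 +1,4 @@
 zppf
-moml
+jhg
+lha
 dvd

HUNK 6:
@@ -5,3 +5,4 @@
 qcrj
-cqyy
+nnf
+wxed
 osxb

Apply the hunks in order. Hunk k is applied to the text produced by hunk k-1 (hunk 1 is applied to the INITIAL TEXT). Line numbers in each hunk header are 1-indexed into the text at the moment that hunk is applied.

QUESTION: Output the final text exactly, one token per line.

Hunk 1: at line 3 remove [ylio,jxx,qhfr] add [lnqyy] -> 7 lines: zppf moml zdvx rqrh lnqyy vdvry zbpi
Hunk 2: at line 1 remove [zdvx,rqrh,lnqyy] add [encgd,cgr,dhkzs] -> 7 lines: zppf moml encgd cgr dhkzs vdvry zbpi
Hunk 3: at line 2 remove [encgd] add [dvd,qcrj] -> 8 lines: zppf moml dvd qcrj cgr dhkzs vdvry zbpi
Hunk 4: at line 4 remove [cgr,dhkzs,vdvry] add [cqyy,osxb] -> 7 lines: zppf moml dvd qcrj cqyy osxb zbpi
Hunk 5: at line 1 remove [moml] add [jhg,lha] -> 8 lines: zppf jhg lha dvd qcrj cqyy osxb zbpi
Hunk 6: at line 5 remove [cqyy] add [nnf,wxed] -> 9 lines: zppf jhg lha dvd qcrj nnf wxed osxb zbpi

Answer: zppf
jhg
lha
dvd
qcrj
nnf
wxed
osxb
zbpi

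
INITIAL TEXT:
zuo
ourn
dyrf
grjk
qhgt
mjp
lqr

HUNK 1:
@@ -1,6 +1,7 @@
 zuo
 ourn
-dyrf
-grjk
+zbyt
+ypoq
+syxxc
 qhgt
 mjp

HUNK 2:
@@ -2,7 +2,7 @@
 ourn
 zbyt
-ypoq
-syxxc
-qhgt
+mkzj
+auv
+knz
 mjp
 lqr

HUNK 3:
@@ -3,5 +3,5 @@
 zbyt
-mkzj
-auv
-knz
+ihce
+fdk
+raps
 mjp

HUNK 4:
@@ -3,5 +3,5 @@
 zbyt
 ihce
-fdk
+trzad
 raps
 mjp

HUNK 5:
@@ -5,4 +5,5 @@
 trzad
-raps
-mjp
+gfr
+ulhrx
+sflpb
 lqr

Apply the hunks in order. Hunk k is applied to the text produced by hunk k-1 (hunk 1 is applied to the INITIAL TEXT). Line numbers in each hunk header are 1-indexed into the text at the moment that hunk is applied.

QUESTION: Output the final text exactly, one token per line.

Hunk 1: at line 1 remove [dyrf,grjk] add [zbyt,ypoq,syxxc] -> 8 lines: zuo ourn zbyt ypoq syxxc qhgt mjp lqr
Hunk 2: at line 2 remove [ypoq,syxxc,qhgt] add [mkzj,auv,knz] -> 8 lines: zuo ourn zbyt mkzj auv knz mjp lqr
Hunk 3: at line 3 remove [mkzj,auv,knz] add [ihce,fdk,raps] -> 8 lines: zuo ourn zbyt ihce fdk raps mjp lqr
Hunk 4: at line 3 remove [fdk] add [trzad] -> 8 lines: zuo ourn zbyt ihce trzad raps mjp lqr
Hunk 5: at line 5 remove [raps,mjp] add [gfr,ulhrx,sflpb] -> 9 lines: zuo ourn zbyt ihce trzad gfr ulhrx sflpb lqr

Answer: zuo
ourn
zbyt
ihce
trzad
gfr
ulhrx
sflpb
lqr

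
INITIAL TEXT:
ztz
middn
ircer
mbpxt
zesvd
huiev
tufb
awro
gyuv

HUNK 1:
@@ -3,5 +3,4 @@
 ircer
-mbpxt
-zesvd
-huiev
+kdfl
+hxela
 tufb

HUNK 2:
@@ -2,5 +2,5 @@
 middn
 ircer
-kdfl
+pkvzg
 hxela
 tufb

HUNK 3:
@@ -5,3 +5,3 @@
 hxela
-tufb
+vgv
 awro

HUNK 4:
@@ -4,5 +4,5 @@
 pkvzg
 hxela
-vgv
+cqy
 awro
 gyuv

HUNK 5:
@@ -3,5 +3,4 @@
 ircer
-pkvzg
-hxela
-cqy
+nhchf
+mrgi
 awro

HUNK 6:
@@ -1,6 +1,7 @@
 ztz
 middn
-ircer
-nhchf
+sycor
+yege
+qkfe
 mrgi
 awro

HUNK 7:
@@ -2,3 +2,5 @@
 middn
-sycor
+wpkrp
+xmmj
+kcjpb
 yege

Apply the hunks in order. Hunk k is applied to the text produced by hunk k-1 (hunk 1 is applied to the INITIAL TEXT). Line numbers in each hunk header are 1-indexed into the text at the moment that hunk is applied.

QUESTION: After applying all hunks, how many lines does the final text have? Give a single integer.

Hunk 1: at line 3 remove [mbpxt,zesvd,huiev] add [kdfl,hxela] -> 8 lines: ztz middn ircer kdfl hxela tufb awro gyuv
Hunk 2: at line 2 remove [kdfl] add [pkvzg] -> 8 lines: ztz middn ircer pkvzg hxela tufb awro gyuv
Hunk 3: at line 5 remove [tufb] add [vgv] -> 8 lines: ztz middn ircer pkvzg hxela vgv awro gyuv
Hunk 4: at line 4 remove [vgv] add [cqy] -> 8 lines: ztz middn ircer pkvzg hxela cqy awro gyuv
Hunk 5: at line 3 remove [pkvzg,hxela,cqy] add [nhchf,mrgi] -> 7 lines: ztz middn ircer nhchf mrgi awro gyuv
Hunk 6: at line 1 remove [ircer,nhchf] add [sycor,yege,qkfe] -> 8 lines: ztz middn sycor yege qkfe mrgi awro gyuv
Hunk 7: at line 2 remove [sycor] add [wpkrp,xmmj,kcjpb] -> 10 lines: ztz middn wpkrp xmmj kcjpb yege qkfe mrgi awro gyuv
Final line count: 10

Answer: 10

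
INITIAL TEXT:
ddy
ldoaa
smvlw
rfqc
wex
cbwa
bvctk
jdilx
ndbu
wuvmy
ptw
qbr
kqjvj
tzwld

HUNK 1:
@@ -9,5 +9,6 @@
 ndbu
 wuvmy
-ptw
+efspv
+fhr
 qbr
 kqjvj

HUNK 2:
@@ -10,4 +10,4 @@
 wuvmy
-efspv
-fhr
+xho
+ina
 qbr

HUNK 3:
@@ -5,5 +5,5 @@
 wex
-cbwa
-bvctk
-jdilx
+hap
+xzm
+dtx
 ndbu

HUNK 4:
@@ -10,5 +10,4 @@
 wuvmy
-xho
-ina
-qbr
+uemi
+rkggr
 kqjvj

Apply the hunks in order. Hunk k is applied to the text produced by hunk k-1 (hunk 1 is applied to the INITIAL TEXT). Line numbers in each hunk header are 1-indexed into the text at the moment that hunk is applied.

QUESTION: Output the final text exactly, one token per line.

Answer: ddy
ldoaa
smvlw
rfqc
wex
hap
xzm
dtx
ndbu
wuvmy
uemi
rkggr
kqjvj
tzwld

Derivation:
Hunk 1: at line 9 remove [ptw] add [efspv,fhr] -> 15 lines: ddy ldoaa smvlw rfqc wex cbwa bvctk jdilx ndbu wuvmy efspv fhr qbr kqjvj tzwld
Hunk 2: at line 10 remove [efspv,fhr] add [xho,ina] -> 15 lines: ddy ldoaa smvlw rfqc wex cbwa bvctk jdilx ndbu wuvmy xho ina qbr kqjvj tzwld
Hunk 3: at line 5 remove [cbwa,bvctk,jdilx] add [hap,xzm,dtx] -> 15 lines: ddy ldoaa smvlw rfqc wex hap xzm dtx ndbu wuvmy xho ina qbr kqjvj tzwld
Hunk 4: at line 10 remove [xho,ina,qbr] add [uemi,rkggr] -> 14 lines: ddy ldoaa smvlw rfqc wex hap xzm dtx ndbu wuvmy uemi rkggr kqjvj tzwld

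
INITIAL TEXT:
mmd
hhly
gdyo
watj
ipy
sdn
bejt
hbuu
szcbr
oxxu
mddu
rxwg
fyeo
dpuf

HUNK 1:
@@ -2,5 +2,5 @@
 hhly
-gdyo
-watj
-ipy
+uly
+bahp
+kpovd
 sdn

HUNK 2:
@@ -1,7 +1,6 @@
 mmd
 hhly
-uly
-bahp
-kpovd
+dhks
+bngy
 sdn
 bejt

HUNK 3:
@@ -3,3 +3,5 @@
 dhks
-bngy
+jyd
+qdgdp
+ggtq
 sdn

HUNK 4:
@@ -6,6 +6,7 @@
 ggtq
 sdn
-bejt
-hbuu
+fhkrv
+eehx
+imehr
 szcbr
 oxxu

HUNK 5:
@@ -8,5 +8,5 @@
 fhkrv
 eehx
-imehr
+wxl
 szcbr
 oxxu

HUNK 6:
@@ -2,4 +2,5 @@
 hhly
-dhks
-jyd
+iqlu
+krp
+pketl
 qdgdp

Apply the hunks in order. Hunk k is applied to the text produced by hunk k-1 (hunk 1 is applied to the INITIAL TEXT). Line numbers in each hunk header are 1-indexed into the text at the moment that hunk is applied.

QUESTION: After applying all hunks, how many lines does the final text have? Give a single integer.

Hunk 1: at line 2 remove [gdyo,watj,ipy] add [uly,bahp,kpovd] -> 14 lines: mmd hhly uly bahp kpovd sdn bejt hbuu szcbr oxxu mddu rxwg fyeo dpuf
Hunk 2: at line 1 remove [uly,bahp,kpovd] add [dhks,bngy] -> 13 lines: mmd hhly dhks bngy sdn bejt hbuu szcbr oxxu mddu rxwg fyeo dpuf
Hunk 3: at line 3 remove [bngy] add [jyd,qdgdp,ggtq] -> 15 lines: mmd hhly dhks jyd qdgdp ggtq sdn bejt hbuu szcbr oxxu mddu rxwg fyeo dpuf
Hunk 4: at line 6 remove [bejt,hbuu] add [fhkrv,eehx,imehr] -> 16 lines: mmd hhly dhks jyd qdgdp ggtq sdn fhkrv eehx imehr szcbr oxxu mddu rxwg fyeo dpuf
Hunk 5: at line 8 remove [imehr] add [wxl] -> 16 lines: mmd hhly dhks jyd qdgdp ggtq sdn fhkrv eehx wxl szcbr oxxu mddu rxwg fyeo dpuf
Hunk 6: at line 2 remove [dhks,jyd] add [iqlu,krp,pketl] -> 17 lines: mmd hhly iqlu krp pketl qdgdp ggtq sdn fhkrv eehx wxl szcbr oxxu mddu rxwg fyeo dpuf
Final line count: 17

Answer: 17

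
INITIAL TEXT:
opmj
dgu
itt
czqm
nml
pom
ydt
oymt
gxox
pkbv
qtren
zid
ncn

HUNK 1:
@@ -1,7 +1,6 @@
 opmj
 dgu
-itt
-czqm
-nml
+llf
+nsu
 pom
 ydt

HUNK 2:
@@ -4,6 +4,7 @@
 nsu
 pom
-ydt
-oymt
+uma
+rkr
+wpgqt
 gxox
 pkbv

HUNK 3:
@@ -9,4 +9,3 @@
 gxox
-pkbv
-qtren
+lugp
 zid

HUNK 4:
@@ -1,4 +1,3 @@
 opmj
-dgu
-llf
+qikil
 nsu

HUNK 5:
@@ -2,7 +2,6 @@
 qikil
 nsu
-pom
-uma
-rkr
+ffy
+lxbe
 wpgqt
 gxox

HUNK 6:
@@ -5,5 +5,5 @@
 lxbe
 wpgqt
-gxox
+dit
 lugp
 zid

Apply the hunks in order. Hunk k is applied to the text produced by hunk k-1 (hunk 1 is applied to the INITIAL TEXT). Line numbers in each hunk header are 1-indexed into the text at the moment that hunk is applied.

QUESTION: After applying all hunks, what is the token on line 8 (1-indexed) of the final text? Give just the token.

Hunk 1: at line 1 remove [itt,czqm,nml] add [llf,nsu] -> 12 lines: opmj dgu llf nsu pom ydt oymt gxox pkbv qtren zid ncn
Hunk 2: at line 4 remove [ydt,oymt] add [uma,rkr,wpgqt] -> 13 lines: opmj dgu llf nsu pom uma rkr wpgqt gxox pkbv qtren zid ncn
Hunk 3: at line 9 remove [pkbv,qtren] add [lugp] -> 12 lines: opmj dgu llf nsu pom uma rkr wpgqt gxox lugp zid ncn
Hunk 4: at line 1 remove [dgu,llf] add [qikil] -> 11 lines: opmj qikil nsu pom uma rkr wpgqt gxox lugp zid ncn
Hunk 5: at line 2 remove [pom,uma,rkr] add [ffy,lxbe] -> 10 lines: opmj qikil nsu ffy lxbe wpgqt gxox lugp zid ncn
Hunk 6: at line 5 remove [gxox] add [dit] -> 10 lines: opmj qikil nsu ffy lxbe wpgqt dit lugp zid ncn
Final line 8: lugp

Answer: lugp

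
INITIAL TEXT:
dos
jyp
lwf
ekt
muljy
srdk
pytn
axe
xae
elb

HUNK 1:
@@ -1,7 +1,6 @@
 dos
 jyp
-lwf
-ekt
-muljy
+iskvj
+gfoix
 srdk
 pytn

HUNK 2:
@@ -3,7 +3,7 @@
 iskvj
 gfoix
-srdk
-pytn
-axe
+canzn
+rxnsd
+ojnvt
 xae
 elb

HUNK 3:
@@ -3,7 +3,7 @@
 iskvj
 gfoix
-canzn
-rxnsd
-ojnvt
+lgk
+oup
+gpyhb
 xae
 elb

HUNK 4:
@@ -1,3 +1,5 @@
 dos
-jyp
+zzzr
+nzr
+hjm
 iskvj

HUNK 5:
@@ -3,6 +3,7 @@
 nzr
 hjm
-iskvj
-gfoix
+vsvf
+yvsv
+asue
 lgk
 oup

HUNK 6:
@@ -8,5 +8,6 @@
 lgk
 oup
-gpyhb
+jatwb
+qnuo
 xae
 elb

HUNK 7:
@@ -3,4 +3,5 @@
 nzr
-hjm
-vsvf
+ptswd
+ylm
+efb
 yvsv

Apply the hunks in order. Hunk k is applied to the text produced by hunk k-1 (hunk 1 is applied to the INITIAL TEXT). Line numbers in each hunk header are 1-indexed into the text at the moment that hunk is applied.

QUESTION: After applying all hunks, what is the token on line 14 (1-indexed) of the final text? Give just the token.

Answer: elb

Derivation:
Hunk 1: at line 1 remove [lwf,ekt,muljy] add [iskvj,gfoix] -> 9 lines: dos jyp iskvj gfoix srdk pytn axe xae elb
Hunk 2: at line 3 remove [srdk,pytn,axe] add [canzn,rxnsd,ojnvt] -> 9 lines: dos jyp iskvj gfoix canzn rxnsd ojnvt xae elb
Hunk 3: at line 3 remove [canzn,rxnsd,ojnvt] add [lgk,oup,gpyhb] -> 9 lines: dos jyp iskvj gfoix lgk oup gpyhb xae elb
Hunk 4: at line 1 remove [jyp] add [zzzr,nzr,hjm] -> 11 lines: dos zzzr nzr hjm iskvj gfoix lgk oup gpyhb xae elb
Hunk 5: at line 3 remove [iskvj,gfoix] add [vsvf,yvsv,asue] -> 12 lines: dos zzzr nzr hjm vsvf yvsv asue lgk oup gpyhb xae elb
Hunk 6: at line 8 remove [gpyhb] add [jatwb,qnuo] -> 13 lines: dos zzzr nzr hjm vsvf yvsv asue lgk oup jatwb qnuo xae elb
Hunk 7: at line 3 remove [hjm,vsvf] add [ptswd,ylm,efb] -> 14 lines: dos zzzr nzr ptswd ylm efb yvsv asue lgk oup jatwb qnuo xae elb
Final line 14: elb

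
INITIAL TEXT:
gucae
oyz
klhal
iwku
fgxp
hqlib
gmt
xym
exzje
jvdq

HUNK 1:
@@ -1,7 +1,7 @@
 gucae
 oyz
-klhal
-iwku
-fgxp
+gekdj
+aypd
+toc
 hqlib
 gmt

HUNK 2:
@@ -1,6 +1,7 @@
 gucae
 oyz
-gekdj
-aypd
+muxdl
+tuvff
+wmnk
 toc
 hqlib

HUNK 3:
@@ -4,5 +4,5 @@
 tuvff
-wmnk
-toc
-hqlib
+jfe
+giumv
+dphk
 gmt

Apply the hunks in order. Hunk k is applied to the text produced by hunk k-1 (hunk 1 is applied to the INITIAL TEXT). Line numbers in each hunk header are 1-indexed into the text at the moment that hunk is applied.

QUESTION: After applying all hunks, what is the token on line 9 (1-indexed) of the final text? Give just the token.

Answer: xym

Derivation:
Hunk 1: at line 1 remove [klhal,iwku,fgxp] add [gekdj,aypd,toc] -> 10 lines: gucae oyz gekdj aypd toc hqlib gmt xym exzje jvdq
Hunk 2: at line 1 remove [gekdj,aypd] add [muxdl,tuvff,wmnk] -> 11 lines: gucae oyz muxdl tuvff wmnk toc hqlib gmt xym exzje jvdq
Hunk 3: at line 4 remove [wmnk,toc,hqlib] add [jfe,giumv,dphk] -> 11 lines: gucae oyz muxdl tuvff jfe giumv dphk gmt xym exzje jvdq
Final line 9: xym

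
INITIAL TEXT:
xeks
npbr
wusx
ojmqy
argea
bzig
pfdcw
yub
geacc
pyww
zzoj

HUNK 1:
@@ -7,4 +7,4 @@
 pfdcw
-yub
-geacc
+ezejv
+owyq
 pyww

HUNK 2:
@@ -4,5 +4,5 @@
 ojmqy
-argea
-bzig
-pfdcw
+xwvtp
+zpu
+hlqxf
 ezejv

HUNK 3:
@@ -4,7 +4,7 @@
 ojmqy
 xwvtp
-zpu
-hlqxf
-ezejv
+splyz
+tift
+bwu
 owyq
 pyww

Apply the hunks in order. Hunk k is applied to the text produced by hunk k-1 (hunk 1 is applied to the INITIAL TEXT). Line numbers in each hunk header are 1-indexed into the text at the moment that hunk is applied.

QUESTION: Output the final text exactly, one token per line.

Hunk 1: at line 7 remove [yub,geacc] add [ezejv,owyq] -> 11 lines: xeks npbr wusx ojmqy argea bzig pfdcw ezejv owyq pyww zzoj
Hunk 2: at line 4 remove [argea,bzig,pfdcw] add [xwvtp,zpu,hlqxf] -> 11 lines: xeks npbr wusx ojmqy xwvtp zpu hlqxf ezejv owyq pyww zzoj
Hunk 3: at line 4 remove [zpu,hlqxf,ezejv] add [splyz,tift,bwu] -> 11 lines: xeks npbr wusx ojmqy xwvtp splyz tift bwu owyq pyww zzoj

Answer: xeks
npbr
wusx
ojmqy
xwvtp
splyz
tift
bwu
owyq
pyww
zzoj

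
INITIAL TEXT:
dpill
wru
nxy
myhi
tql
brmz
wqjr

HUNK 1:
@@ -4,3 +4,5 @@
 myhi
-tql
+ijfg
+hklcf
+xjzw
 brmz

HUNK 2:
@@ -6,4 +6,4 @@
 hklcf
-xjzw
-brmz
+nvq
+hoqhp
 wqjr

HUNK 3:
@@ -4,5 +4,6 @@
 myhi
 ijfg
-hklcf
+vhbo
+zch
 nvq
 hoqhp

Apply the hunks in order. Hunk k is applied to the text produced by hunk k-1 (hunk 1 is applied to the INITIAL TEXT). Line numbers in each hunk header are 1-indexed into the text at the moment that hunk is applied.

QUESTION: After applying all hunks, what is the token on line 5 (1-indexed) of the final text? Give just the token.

Hunk 1: at line 4 remove [tql] add [ijfg,hklcf,xjzw] -> 9 lines: dpill wru nxy myhi ijfg hklcf xjzw brmz wqjr
Hunk 2: at line 6 remove [xjzw,brmz] add [nvq,hoqhp] -> 9 lines: dpill wru nxy myhi ijfg hklcf nvq hoqhp wqjr
Hunk 3: at line 4 remove [hklcf] add [vhbo,zch] -> 10 lines: dpill wru nxy myhi ijfg vhbo zch nvq hoqhp wqjr
Final line 5: ijfg

Answer: ijfg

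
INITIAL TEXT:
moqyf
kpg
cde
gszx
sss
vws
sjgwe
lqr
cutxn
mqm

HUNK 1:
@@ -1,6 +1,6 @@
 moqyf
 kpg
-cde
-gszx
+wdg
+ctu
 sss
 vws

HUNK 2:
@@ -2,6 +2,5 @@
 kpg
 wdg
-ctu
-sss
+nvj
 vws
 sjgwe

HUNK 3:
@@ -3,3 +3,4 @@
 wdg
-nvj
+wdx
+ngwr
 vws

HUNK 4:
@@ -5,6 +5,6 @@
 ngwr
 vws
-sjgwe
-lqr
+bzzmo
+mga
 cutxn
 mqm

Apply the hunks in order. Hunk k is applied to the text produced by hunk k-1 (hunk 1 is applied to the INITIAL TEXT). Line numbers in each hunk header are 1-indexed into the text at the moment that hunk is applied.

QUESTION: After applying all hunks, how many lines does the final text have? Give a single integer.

Answer: 10

Derivation:
Hunk 1: at line 1 remove [cde,gszx] add [wdg,ctu] -> 10 lines: moqyf kpg wdg ctu sss vws sjgwe lqr cutxn mqm
Hunk 2: at line 2 remove [ctu,sss] add [nvj] -> 9 lines: moqyf kpg wdg nvj vws sjgwe lqr cutxn mqm
Hunk 3: at line 3 remove [nvj] add [wdx,ngwr] -> 10 lines: moqyf kpg wdg wdx ngwr vws sjgwe lqr cutxn mqm
Hunk 4: at line 5 remove [sjgwe,lqr] add [bzzmo,mga] -> 10 lines: moqyf kpg wdg wdx ngwr vws bzzmo mga cutxn mqm
Final line count: 10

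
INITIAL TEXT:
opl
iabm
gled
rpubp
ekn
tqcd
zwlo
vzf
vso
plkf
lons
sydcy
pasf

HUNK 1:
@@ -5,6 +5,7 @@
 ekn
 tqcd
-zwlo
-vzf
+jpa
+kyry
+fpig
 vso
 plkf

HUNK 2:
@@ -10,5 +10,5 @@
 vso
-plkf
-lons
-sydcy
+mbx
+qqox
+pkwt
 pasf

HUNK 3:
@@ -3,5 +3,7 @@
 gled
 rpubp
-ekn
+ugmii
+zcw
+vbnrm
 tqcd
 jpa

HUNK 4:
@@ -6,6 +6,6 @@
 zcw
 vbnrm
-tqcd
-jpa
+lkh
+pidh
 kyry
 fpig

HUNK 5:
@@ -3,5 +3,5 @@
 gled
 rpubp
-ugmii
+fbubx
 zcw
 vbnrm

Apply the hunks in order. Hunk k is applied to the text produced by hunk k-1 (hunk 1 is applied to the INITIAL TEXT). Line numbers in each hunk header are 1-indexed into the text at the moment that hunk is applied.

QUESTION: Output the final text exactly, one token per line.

Hunk 1: at line 5 remove [zwlo,vzf] add [jpa,kyry,fpig] -> 14 lines: opl iabm gled rpubp ekn tqcd jpa kyry fpig vso plkf lons sydcy pasf
Hunk 2: at line 10 remove [plkf,lons,sydcy] add [mbx,qqox,pkwt] -> 14 lines: opl iabm gled rpubp ekn tqcd jpa kyry fpig vso mbx qqox pkwt pasf
Hunk 3: at line 3 remove [ekn] add [ugmii,zcw,vbnrm] -> 16 lines: opl iabm gled rpubp ugmii zcw vbnrm tqcd jpa kyry fpig vso mbx qqox pkwt pasf
Hunk 4: at line 6 remove [tqcd,jpa] add [lkh,pidh] -> 16 lines: opl iabm gled rpubp ugmii zcw vbnrm lkh pidh kyry fpig vso mbx qqox pkwt pasf
Hunk 5: at line 3 remove [ugmii] add [fbubx] -> 16 lines: opl iabm gled rpubp fbubx zcw vbnrm lkh pidh kyry fpig vso mbx qqox pkwt pasf

Answer: opl
iabm
gled
rpubp
fbubx
zcw
vbnrm
lkh
pidh
kyry
fpig
vso
mbx
qqox
pkwt
pasf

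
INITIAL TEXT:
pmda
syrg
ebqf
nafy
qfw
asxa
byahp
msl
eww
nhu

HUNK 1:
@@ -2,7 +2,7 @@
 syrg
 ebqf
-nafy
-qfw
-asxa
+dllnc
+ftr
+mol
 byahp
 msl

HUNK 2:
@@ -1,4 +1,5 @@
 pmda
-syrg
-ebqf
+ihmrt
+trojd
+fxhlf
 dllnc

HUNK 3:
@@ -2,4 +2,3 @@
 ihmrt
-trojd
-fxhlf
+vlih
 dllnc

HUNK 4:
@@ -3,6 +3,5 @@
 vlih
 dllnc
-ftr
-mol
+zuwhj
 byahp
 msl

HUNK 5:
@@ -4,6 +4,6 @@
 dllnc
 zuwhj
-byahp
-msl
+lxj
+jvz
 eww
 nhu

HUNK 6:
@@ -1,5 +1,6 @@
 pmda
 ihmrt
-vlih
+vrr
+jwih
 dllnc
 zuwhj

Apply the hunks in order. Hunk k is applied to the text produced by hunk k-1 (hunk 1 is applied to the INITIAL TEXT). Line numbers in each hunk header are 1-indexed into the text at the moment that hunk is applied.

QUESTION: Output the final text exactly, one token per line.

Answer: pmda
ihmrt
vrr
jwih
dllnc
zuwhj
lxj
jvz
eww
nhu

Derivation:
Hunk 1: at line 2 remove [nafy,qfw,asxa] add [dllnc,ftr,mol] -> 10 lines: pmda syrg ebqf dllnc ftr mol byahp msl eww nhu
Hunk 2: at line 1 remove [syrg,ebqf] add [ihmrt,trojd,fxhlf] -> 11 lines: pmda ihmrt trojd fxhlf dllnc ftr mol byahp msl eww nhu
Hunk 3: at line 2 remove [trojd,fxhlf] add [vlih] -> 10 lines: pmda ihmrt vlih dllnc ftr mol byahp msl eww nhu
Hunk 4: at line 3 remove [ftr,mol] add [zuwhj] -> 9 lines: pmda ihmrt vlih dllnc zuwhj byahp msl eww nhu
Hunk 5: at line 4 remove [byahp,msl] add [lxj,jvz] -> 9 lines: pmda ihmrt vlih dllnc zuwhj lxj jvz eww nhu
Hunk 6: at line 1 remove [vlih] add [vrr,jwih] -> 10 lines: pmda ihmrt vrr jwih dllnc zuwhj lxj jvz eww nhu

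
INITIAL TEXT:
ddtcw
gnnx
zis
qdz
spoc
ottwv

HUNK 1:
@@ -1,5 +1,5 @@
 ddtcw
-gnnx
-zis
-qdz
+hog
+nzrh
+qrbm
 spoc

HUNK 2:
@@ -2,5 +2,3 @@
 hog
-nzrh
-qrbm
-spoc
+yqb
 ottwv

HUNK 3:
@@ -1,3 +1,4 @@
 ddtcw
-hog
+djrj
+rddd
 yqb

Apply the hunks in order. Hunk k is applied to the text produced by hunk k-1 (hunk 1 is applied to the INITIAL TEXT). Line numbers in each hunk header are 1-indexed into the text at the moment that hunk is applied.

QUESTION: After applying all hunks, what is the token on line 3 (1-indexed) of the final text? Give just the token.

Answer: rddd

Derivation:
Hunk 1: at line 1 remove [gnnx,zis,qdz] add [hog,nzrh,qrbm] -> 6 lines: ddtcw hog nzrh qrbm spoc ottwv
Hunk 2: at line 2 remove [nzrh,qrbm,spoc] add [yqb] -> 4 lines: ddtcw hog yqb ottwv
Hunk 3: at line 1 remove [hog] add [djrj,rddd] -> 5 lines: ddtcw djrj rddd yqb ottwv
Final line 3: rddd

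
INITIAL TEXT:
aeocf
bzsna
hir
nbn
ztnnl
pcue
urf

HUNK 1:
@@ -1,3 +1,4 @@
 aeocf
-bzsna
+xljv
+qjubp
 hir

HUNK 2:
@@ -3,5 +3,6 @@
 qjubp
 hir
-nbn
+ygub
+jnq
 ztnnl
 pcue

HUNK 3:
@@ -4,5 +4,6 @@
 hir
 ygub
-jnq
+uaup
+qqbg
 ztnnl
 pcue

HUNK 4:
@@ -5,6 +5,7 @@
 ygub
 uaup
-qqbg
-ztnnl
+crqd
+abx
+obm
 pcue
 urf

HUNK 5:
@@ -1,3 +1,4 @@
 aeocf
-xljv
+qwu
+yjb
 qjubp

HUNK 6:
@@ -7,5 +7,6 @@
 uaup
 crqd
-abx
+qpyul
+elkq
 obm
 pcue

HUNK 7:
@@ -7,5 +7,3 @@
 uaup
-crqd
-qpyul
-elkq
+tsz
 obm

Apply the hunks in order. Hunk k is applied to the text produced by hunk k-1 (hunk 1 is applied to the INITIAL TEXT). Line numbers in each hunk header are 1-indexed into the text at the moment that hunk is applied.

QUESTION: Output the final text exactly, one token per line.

Hunk 1: at line 1 remove [bzsna] add [xljv,qjubp] -> 8 lines: aeocf xljv qjubp hir nbn ztnnl pcue urf
Hunk 2: at line 3 remove [nbn] add [ygub,jnq] -> 9 lines: aeocf xljv qjubp hir ygub jnq ztnnl pcue urf
Hunk 3: at line 4 remove [jnq] add [uaup,qqbg] -> 10 lines: aeocf xljv qjubp hir ygub uaup qqbg ztnnl pcue urf
Hunk 4: at line 5 remove [qqbg,ztnnl] add [crqd,abx,obm] -> 11 lines: aeocf xljv qjubp hir ygub uaup crqd abx obm pcue urf
Hunk 5: at line 1 remove [xljv] add [qwu,yjb] -> 12 lines: aeocf qwu yjb qjubp hir ygub uaup crqd abx obm pcue urf
Hunk 6: at line 7 remove [abx] add [qpyul,elkq] -> 13 lines: aeocf qwu yjb qjubp hir ygub uaup crqd qpyul elkq obm pcue urf
Hunk 7: at line 7 remove [crqd,qpyul,elkq] add [tsz] -> 11 lines: aeocf qwu yjb qjubp hir ygub uaup tsz obm pcue urf

Answer: aeocf
qwu
yjb
qjubp
hir
ygub
uaup
tsz
obm
pcue
urf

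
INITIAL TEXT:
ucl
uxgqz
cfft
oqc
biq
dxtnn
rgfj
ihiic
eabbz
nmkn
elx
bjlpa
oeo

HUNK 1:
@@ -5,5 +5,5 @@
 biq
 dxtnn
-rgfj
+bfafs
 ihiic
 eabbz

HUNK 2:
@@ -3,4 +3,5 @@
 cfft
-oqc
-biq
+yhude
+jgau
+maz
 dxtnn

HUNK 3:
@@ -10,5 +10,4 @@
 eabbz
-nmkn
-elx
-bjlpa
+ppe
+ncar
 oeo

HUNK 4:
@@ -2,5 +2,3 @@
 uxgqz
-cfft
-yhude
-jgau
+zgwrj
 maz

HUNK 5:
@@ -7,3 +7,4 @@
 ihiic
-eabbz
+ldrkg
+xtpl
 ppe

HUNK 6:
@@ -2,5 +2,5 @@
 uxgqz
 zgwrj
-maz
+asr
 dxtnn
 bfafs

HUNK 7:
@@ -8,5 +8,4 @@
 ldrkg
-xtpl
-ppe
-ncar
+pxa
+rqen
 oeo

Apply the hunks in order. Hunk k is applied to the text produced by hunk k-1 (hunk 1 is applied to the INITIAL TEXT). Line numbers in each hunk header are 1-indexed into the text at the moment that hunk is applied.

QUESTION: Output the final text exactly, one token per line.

Hunk 1: at line 5 remove [rgfj] add [bfafs] -> 13 lines: ucl uxgqz cfft oqc biq dxtnn bfafs ihiic eabbz nmkn elx bjlpa oeo
Hunk 2: at line 3 remove [oqc,biq] add [yhude,jgau,maz] -> 14 lines: ucl uxgqz cfft yhude jgau maz dxtnn bfafs ihiic eabbz nmkn elx bjlpa oeo
Hunk 3: at line 10 remove [nmkn,elx,bjlpa] add [ppe,ncar] -> 13 lines: ucl uxgqz cfft yhude jgau maz dxtnn bfafs ihiic eabbz ppe ncar oeo
Hunk 4: at line 2 remove [cfft,yhude,jgau] add [zgwrj] -> 11 lines: ucl uxgqz zgwrj maz dxtnn bfafs ihiic eabbz ppe ncar oeo
Hunk 5: at line 7 remove [eabbz] add [ldrkg,xtpl] -> 12 lines: ucl uxgqz zgwrj maz dxtnn bfafs ihiic ldrkg xtpl ppe ncar oeo
Hunk 6: at line 2 remove [maz] add [asr] -> 12 lines: ucl uxgqz zgwrj asr dxtnn bfafs ihiic ldrkg xtpl ppe ncar oeo
Hunk 7: at line 8 remove [xtpl,ppe,ncar] add [pxa,rqen] -> 11 lines: ucl uxgqz zgwrj asr dxtnn bfafs ihiic ldrkg pxa rqen oeo

Answer: ucl
uxgqz
zgwrj
asr
dxtnn
bfafs
ihiic
ldrkg
pxa
rqen
oeo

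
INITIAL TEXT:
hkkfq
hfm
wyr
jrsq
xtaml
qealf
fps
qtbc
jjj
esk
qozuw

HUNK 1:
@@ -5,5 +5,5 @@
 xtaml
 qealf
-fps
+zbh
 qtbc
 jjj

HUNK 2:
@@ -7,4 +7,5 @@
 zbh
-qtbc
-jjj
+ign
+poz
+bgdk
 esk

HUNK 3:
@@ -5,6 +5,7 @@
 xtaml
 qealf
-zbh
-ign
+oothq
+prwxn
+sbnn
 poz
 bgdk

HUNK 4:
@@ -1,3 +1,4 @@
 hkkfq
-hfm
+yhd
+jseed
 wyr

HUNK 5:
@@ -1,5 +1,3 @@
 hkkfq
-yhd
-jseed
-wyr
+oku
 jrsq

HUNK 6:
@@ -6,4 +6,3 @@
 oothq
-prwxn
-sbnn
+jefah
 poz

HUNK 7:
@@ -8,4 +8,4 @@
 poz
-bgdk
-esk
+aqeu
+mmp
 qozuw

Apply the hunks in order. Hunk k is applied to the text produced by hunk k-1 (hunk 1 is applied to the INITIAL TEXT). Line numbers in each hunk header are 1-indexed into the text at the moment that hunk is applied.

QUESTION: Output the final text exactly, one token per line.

Answer: hkkfq
oku
jrsq
xtaml
qealf
oothq
jefah
poz
aqeu
mmp
qozuw

Derivation:
Hunk 1: at line 5 remove [fps] add [zbh] -> 11 lines: hkkfq hfm wyr jrsq xtaml qealf zbh qtbc jjj esk qozuw
Hunk 2: at line 7 remove [qtbc,jjj] add [ign,poz,bgdk] -> 12 lines: hkkfq hfm wyr jrsq xtaml qealf zbh ign poz bgdk esk qozuw
Hunk 3: at line 5 remove [zbh,ign] add [oothq,prwxn,sbnn] -> 13 lines: hkkfq hfm wyr jrsq xtaml qealf oothq prwxn sbnn poz bgdk esk qozuw
Hunk 4: at line 1 remove [hfm] add [yhd,jseed] -> 14 lines: hkkfq yhd jseed wyr jrsq xtaml qealf oothq prwxn sbnn poz bgdk esk qozuw
Hunk 5: at line 1 remove [yhd,jseed,wyr] add [oku] -> 12 lines: hkkfq oku jrsq xtaml qealf oothq prwxn sbnn poz bgdk esk qozuw
Hunk 6: at line 6 remove [prwxn,sbnn] add [jefah] -> 11 lines: hkkfq oku jrsq xtaml qealf oothq jefah poz bgdk esk qozuw
Hunk 7: at line 8 remove [bgdk,esk] add [aqeu,mmp] -> 11 lines: hkkfq oku jrsq xtaml qealf oothq jefah poz aqeu mmp qozuw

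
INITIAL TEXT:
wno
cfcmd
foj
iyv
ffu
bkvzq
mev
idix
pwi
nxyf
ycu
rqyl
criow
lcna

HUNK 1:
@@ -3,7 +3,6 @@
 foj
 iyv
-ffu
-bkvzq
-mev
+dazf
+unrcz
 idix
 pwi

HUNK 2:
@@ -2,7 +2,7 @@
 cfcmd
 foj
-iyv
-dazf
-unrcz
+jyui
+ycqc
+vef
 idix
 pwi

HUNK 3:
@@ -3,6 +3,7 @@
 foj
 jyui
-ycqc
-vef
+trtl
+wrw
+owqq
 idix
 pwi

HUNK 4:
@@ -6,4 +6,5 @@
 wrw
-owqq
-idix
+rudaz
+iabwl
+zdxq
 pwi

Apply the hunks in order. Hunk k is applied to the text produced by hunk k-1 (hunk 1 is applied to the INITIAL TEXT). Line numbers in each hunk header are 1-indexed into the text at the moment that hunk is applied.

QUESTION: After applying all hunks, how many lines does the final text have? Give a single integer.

Hunk 1: at line 3 remove [ffu,bkvzq,mev] add [dazf,unrcz] -> 13 lines: wno cfcmd foj iyv dazf unrcz idix pwi nxyf ycu rqyl criow lcna
Hunk 2: at line 2 remove [iyv,dazf,unrcz] add [jyui,ycqc,vef] -> 13 lines: wno cfcmd foj jyui ycqc vef idix pwi nxyf ycu rqyl criow lcna
Hunk 3: at line 3 remove [ycqc,vef] add [trtl,wrw,owqq] -> 14 lines: wno cfcmd foj jyui trtl wrw owqq idix pwi nxyf ycu rqyl criow lcna
Hunk 4: at line 6 remove [owqq,idix] add [rudaz,iabwl,zdxq] -> 15 lines: wno cfcmd foj jyui trtl wrw rudaz iabwl zdxq pwi nxyf ycu rqyl criow lcna
Final line count: 15

Answer: 15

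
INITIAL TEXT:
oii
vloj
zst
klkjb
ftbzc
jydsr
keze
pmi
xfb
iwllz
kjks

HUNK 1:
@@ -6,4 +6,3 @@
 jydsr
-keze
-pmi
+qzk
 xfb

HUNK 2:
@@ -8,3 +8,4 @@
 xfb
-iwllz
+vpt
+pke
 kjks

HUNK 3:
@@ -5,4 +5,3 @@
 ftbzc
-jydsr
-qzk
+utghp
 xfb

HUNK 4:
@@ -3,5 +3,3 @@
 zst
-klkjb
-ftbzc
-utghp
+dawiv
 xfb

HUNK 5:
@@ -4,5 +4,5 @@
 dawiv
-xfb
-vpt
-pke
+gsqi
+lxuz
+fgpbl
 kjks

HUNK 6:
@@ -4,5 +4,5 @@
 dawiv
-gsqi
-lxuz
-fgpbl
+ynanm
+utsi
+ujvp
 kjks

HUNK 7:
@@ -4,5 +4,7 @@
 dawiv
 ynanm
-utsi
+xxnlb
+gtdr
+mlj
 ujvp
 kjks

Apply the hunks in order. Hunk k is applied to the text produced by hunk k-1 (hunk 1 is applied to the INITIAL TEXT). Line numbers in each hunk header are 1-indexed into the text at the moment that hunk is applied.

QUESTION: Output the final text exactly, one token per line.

Hunk 1: at line 6 remove [keze,pmi] add [qzk] -> 10 lines: oii vloj zst klkjb ftbzc jydsr qzk xfb iwllz kjks
Hunk 2: at line 8 remove [iwllz] add [vpt,pke] -> 11 lines: oii vloj zst klkjb ftbzc jydsr qzk xfb vpt pke kjks
Hunk 3: at line 5 remove [jydsr,qzk] add [utghp] -> 10 lines: oii vloj zst klkjb ftbzc utghp xfb vpt pke kjks
Hunk 4: at line 3 remove [klkjb,ftbzc,utghp] add [dawiv] -> 8 lines: oii vloj zst dawiv xfb vpt pke kjks
Hunk 5: at line 4 remove [xfb,vpt,pke] add [gsqi,lxuz,fgpbl] -> 8 lines: oii vloj zst dawiv gsqi lxuz fgpbl kjks
Hunk 6: at line 4 remove [gsqi,lxuz,fgpbl] add [ynanm,utsi,ujvp] -> 8 lines: oii vloj zst dawiv ynanm utsi ujvp kjks
Hunk 7: at line 4 remove [utsi] add [xxnlb,gtdr,mlj] -> 10 lines: oii vloj zst dawiv ynanm xxnlb gtdr mlj ujvp kjks

Answer: oii
vloj
zst
dawiv
ynanm
xxnlb
gtdr
mlj
ujvp
kjks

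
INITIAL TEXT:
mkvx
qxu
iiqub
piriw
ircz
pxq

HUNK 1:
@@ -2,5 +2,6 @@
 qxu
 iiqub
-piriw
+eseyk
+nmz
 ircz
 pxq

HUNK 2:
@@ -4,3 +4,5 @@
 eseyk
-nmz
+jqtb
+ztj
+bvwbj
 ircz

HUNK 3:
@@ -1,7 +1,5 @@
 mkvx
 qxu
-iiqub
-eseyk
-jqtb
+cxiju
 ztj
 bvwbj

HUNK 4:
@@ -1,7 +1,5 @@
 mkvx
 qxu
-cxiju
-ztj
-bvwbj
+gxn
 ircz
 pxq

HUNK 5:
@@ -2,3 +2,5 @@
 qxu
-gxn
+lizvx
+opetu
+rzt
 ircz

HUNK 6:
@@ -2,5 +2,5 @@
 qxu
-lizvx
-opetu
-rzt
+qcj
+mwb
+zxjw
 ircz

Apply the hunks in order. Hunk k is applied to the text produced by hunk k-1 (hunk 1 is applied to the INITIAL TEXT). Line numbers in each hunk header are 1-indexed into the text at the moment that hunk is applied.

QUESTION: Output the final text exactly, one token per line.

Answer: mkvx
qxu
qcj
mwb
zxjw
ircz
pxq

Derivation:
Hunk 1: at line 2 remove [piriw] add [eseyk,nmz] -> 7 lines: mkvx qxu iiqub eseyk nmz ircz pxq
Hunk 2: at line 4 remove [nmz] add [jqtb,ztj,bvwbj] -> 9 lines: mkvx qxu iiqub eseyk jqtb ztj bvwbj ircz pxq
Hunk 3: at line 1 remove [iiqub,eseyk,jqtb] add [cxiju] -> 7 lines: mkvx qxu cxiju ztj bvwbj ircz pxq
Hunk 4: at line 1 remove [cxiju,ztj,bvwbj] add [gxn] -> 5 lines: mkvx qxu gxn ircz pxq
Hunk 5: at line 2 remove [gxn] add [lizvx,opetu,rzt] -> 7 lines: mkvx qxu lizvx opetu rzt ircz pxq
Hunk 6: at line 2 remove [lizvx,opetu,rzt] add [qcj,mwb,zxjw] -> 7 lines: mkvx qxu qcj mwb zxjw ircz pxq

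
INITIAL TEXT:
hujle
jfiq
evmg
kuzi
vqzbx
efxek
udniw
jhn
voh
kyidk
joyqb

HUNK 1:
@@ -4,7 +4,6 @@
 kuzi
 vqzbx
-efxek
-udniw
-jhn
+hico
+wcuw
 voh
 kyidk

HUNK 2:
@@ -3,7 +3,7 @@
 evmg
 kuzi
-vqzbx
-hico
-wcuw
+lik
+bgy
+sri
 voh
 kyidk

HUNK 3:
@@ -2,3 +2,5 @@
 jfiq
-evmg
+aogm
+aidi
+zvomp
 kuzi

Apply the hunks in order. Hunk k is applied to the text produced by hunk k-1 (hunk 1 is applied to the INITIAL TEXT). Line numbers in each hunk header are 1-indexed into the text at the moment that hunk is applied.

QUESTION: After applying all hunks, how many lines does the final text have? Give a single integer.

Hunk 1: at line 4 remove [efxek,udniw,jhn] add [hico,wcuw] -> 10 lines: hujle jfiq evmg kuzi vqzbx hico wcuw voh kyidk joyqb
Hunk 2: at line 3 remove [vqzbx,hico,wcuw] add [lik,bgy,sri] -> 10 lines: hujle jfiq evmg kuzi lik bgy sri voh kyidk joyqb
Hunk 3: at line 2 remove [evmg] add [aogm,aidi,zvomp] -> 12 lines: hujle jfiq aogm aidi zvomp kuzi lik bgy sri voh kyidk joyqb
Final line count: 12

Answer: 12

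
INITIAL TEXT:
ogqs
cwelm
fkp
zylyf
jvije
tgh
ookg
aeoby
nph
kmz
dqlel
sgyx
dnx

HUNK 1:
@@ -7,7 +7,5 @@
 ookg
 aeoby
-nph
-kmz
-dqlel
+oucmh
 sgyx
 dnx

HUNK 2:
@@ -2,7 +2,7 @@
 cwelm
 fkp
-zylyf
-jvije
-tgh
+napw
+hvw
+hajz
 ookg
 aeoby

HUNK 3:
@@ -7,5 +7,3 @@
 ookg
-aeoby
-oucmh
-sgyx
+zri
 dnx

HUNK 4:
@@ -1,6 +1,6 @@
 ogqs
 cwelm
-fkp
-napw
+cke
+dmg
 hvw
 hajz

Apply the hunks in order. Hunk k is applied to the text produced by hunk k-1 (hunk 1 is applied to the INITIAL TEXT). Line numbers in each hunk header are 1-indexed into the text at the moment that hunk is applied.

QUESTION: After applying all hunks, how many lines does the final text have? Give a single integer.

Answer: 9

Derivation:
Hunk 1: at line 7 remove [nph,kmz,dqlel] add [oucmh] -> 11 lines: ogqs cwelm fkp zylyf jvije tgh ookg aeoby oucmh sgyx dnx
Hunk 2: at line 2 remove [zylyf,jvije,tgh] add [napw,hvw,hajz] -> 11 lines: ogqs cwelm fkp napw hvw hajz ookg aeoby oucmh sgyx dnx
Hunk 3: at line 7 remove [aeoby,oucmh,sgyx] add [zri] -> 9 lines: ogqs cwelm fkp napw hvw hajz ookg zri dnx
Hunk 4: at line 1 remove [fkp,napw] add [cke,dmg] -> 9 lines: ogqs cwelm cke dmg hvw hajz ookg zri dnx
Final line count: 9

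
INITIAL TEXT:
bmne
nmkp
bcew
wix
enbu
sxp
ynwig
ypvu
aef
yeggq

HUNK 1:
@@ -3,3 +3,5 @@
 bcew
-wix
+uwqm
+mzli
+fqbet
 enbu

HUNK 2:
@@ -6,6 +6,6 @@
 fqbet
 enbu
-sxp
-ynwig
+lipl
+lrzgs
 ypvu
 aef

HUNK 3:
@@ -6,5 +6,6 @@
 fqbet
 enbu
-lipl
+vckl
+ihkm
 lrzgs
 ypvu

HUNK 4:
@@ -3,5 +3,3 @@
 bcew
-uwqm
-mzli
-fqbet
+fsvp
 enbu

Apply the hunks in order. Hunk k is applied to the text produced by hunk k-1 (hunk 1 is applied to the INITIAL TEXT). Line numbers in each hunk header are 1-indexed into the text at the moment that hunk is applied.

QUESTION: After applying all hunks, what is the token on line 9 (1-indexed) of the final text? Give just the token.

Answer: ypvu

Derivation:
Hunk 1: at line 3 remove [wix] add [uwqm,mzli,fqbet] -> 12 lines: bmne nmkp bcew uwqm mzli fqbet enbu sxp ynwig ypvu aef yeggq
Hunk 2: at line 6 remove [sxp,ynwig] add [lipl,lrzgs] -> 12 lines: bmne nmkp bcew uwqm mzli fqbet enbu lipl lrzgs ypvu aef yeggq
Hunk 3: at line 6 remove [lipl] add [vckl,ihkm] -> 13 lines: bmne nmkp bcew uwqm mzli fqbet enbu vckl ihkm lrzgs ypvu aef yeggq
Hunk 4: at line 3 remove [uwqm,mzli,fqbet] add [fsvp] -> 11 lines: bmne nmkp bcew fsvp enbu vckl ihkm lrzgs ypvu aef yeggq
Final line 9: ypvu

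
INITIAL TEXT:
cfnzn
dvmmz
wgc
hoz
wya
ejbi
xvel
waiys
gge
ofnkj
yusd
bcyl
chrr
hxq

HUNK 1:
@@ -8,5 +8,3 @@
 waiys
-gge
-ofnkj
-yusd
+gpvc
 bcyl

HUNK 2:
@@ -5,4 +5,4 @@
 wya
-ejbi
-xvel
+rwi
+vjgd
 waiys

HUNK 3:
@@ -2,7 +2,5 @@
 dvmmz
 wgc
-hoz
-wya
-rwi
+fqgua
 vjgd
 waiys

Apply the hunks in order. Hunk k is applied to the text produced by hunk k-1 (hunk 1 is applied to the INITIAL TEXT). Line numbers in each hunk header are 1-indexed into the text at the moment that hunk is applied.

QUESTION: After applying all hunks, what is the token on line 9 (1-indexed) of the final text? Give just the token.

Hunk 1: at line 8 remove [gge,ofnkj,yusd] add [gpvc] -> 12 lines: cfnzn dvmmz wgc hoz wya ejbi xvel waiys gpvc bcyl chrr hxq
Hunk 2: at line 5 remove [ejbi,xvel] add [rwi,vjgd] -> 12 lines: cfnzn dvmmz wgc hoz wya rwi vjgd waiys gpvc bcyl chrr hxq
Hunk 3: at line 2 remove [hoz,wya,rwi] add [fqgua] -> 10 lines: cfnzn dvmmz wgc fqgua vjgd waiys gpvc bcyl chrr hxq
Final line 9: chrr

Answer: chrr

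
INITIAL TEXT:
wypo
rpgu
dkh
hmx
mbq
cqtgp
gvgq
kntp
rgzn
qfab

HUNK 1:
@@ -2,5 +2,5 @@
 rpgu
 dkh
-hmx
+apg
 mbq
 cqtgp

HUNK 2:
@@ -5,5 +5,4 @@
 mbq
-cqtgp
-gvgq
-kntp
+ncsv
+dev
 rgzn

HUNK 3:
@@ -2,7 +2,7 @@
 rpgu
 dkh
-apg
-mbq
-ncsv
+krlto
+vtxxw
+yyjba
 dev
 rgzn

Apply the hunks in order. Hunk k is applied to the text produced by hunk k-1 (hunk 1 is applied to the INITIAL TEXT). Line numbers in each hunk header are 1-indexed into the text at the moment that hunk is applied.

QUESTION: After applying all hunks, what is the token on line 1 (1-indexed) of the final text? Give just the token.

Answer: wypo

Derivation:
Hunk 1: at line 2 remove [hmx] add [apg] -> 10 lines: wypo rpgu dkh apg mbq cqtgp gvgq kntp rgzn qfab
Hunk 2: at line 5 remove [cqtgp,gvgq,kntp] add [ncsv,dev] -> 9 lines: wypo rpgu dkh apg mbq ncsv dev rgzn qfab
Hunk 3: at line 2 remove [apg,mbq,ncsv] add [krlto,vtxxw,yyjba] -> 9 lines: wypo rpgu dkh krlto vtxxw yyjba dev rgzn qfab
Final line 1: wypo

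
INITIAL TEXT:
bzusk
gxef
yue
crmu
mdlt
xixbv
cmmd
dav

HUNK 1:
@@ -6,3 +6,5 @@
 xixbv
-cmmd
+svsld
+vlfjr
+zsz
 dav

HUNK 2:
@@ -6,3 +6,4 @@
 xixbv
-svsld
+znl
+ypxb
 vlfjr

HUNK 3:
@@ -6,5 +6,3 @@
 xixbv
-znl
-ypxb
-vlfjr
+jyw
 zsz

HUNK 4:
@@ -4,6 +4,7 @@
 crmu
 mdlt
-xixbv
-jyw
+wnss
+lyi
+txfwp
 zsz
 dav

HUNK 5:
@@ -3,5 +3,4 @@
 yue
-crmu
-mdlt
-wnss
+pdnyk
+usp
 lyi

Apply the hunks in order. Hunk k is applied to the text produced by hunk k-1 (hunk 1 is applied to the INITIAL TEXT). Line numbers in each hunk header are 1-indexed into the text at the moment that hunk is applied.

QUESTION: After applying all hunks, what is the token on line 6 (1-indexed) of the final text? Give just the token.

Answer: lyi

Derivation:
Hunk 1: at line 6 remove [cmmd] add [svsld,vlfjr,zsz] -> 10 lines: bzusk gxef yue crmu mdlt xixbv svsld vlfjr zsz dav
Hunk 2: at line 6 remove [svsld] add [znl,ypxb] -> 11 lines: bzusk gxef yue crmu mdlt xixbv znl ypxb vlfjr zsz dav
Hunk 3: at line 6 remove [znl,ypxb,vlfjr] add [jyw] -> 9 lines: bzusk gxef yue crmu mdlt xixbv jyw zsz dav
Hunk 4: at line 4 remove [xixbv,jyw] add [wnss,lyi,txfwp] -> 10 lines: bzusk gxef yue crmu mdlt wnss lyi txfwp zsz dav
Hunk 5: at line 3 remove [crmu,mdlt,wnss] add [pdnyk,usp] -> 9 lines: bzusk gxef yue pdnyk usp lyi txfwp zsz dav
Final line 6: lyi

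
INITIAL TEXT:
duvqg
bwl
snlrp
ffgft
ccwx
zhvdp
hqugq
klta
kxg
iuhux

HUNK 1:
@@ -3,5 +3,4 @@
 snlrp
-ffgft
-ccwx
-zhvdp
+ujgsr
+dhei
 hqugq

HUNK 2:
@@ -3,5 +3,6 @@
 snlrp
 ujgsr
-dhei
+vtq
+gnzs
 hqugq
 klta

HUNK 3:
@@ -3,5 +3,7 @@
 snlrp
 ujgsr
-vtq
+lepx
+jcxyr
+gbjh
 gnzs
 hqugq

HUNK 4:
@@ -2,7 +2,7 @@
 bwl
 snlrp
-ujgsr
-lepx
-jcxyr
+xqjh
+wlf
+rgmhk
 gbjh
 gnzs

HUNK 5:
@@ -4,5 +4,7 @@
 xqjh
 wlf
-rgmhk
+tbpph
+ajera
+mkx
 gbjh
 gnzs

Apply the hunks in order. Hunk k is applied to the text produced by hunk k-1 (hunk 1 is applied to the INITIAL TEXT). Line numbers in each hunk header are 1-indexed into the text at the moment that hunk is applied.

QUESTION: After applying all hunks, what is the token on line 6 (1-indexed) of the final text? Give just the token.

Answer: tbpph

Derivation:
Hunk 1: at line 3 remove [ffgft,ccwx,zhvdp] add [ujgsr,dhei] -> 9 lines: duvqg bwl snlrp ujgsr dhei hqugq klta kxg iuhux
Hunk 2: at line 3 remove [dhei] add [vtq,gnzs] -> 10 lines: duvqg bwl snlrp ujgsr vtq gnzs hqugq klta kxg iuhux
Hunk 3: at line 3 remove [vtq] add [lepx,jcxyr,gbjh] -> 12 lines: duvqg bwl snlrp ujgsr lepx jcxyr gbjh gnzs hqugq klta kxg iuhux
Hunk 4: at line 2 remove [ujgsr,lepx,jcxyr] add [xqjh,wlf,rgmhk] -> 12 lines: duvqg bwl snlrp xqjh wlf rgmhk gbjh gnzs hqugq klta kxg iuhux
Hunk 5: at line 4 remove [rgmhk] add [tbpph,ajera,mkx] -> 14 lines: duvqg bwl snlrp xqjh wlf tbpph ajera mkx gbjh gnzs hqugq klta kxg iuhux
Final line 6: tbpph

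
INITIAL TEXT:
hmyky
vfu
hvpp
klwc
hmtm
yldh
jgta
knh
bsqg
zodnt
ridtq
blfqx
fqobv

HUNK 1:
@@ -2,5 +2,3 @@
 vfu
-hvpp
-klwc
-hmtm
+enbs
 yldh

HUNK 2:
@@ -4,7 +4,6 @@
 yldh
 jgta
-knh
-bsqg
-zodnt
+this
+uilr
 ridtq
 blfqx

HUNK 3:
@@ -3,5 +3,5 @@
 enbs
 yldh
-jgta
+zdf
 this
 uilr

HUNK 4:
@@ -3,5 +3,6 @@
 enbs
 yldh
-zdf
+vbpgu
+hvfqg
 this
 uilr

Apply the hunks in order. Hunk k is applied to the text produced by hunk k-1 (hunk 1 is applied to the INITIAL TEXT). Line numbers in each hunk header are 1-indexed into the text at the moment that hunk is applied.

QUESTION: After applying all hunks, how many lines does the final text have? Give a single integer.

Hunk 1: at line 2 remove [hvpp,klwc,hmtm] add [enbs] -> 11 lines: hmyky vfu enbs yldh jgta knh bsqg zodnt ridtq blfqx fqobv
Hunk 2: at line 4 remove [knh,bsqg,zodnt] add [this,uilr] -> 10 lines: hmyky vfu enbs yldh jgta this uilr ridtq blfqx fqobv
Hunk 3: at line 3 remove [jgta] add [zdf] -> 10 lines: hmyky vfu enbs yldh zdf this uilr ridtq blfqx fqobv
Hunk 4: at line 3 remove [zdf] add [vbpgu,hvfqg] -> 11 lines: hmyky vfu enbs yldh vbpgu hvfqg this uilr ridtq blfqx fqobv
Final line count: 11

Answer: 11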